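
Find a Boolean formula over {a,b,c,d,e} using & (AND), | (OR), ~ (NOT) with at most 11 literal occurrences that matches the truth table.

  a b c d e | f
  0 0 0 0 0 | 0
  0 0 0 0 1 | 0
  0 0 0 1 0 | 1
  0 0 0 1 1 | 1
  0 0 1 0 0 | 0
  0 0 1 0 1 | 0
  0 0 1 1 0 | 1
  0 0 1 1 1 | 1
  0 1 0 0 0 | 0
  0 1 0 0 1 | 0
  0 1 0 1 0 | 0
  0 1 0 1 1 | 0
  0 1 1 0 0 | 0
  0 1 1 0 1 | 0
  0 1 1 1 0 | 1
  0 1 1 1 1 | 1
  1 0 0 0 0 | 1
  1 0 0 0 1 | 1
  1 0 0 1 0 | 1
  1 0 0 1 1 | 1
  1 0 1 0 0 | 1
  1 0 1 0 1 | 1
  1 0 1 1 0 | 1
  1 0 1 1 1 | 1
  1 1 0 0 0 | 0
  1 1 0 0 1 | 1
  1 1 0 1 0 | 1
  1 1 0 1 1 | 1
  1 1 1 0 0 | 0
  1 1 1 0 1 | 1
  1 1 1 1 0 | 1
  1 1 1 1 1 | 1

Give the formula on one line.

((((c | ~b) | a) & d) | (a & ((~b | d) | e)))

  ~b = 11111111000000001111111100000000
  (c | ~b) = 11111111000011111111111100001111
  ((c | ~b) | a) = 11111111000011111111111111111111
  (((c | ~b) | a) & d) = 00110011000000110011001100110011
  (~b | d) = 11111111001100111111111100110011
  ((~b | d) | e) = 11111111011101111111111101110111
  (a & ((~b | d) | e)) = 00000000000000001111111101110111
  ((((c | ~b) | a) & d) | (a & ((~b | d) | e))) = 00110011000000111111111101110111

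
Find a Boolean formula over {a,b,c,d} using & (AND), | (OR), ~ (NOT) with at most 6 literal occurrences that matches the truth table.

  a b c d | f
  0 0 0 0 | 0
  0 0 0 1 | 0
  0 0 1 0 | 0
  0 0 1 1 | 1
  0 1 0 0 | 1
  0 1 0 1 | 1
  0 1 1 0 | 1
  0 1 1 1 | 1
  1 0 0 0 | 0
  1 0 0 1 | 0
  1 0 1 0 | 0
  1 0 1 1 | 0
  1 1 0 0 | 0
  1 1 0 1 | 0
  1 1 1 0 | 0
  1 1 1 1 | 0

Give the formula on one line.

  ~a = 1111111100000000
  (b | d) = 0101111101011111
  ~d = 1010101010101010
  (b | ~d) = 1010111110101111
  (c | (b | ~d)) = 1011111110111111
  ((b | d) & (c | (b | ~d))) = 0001111100011111
  (~a & ((b | d) & (c | (b | ~d)))) = 0001111100000000

(~a & ((b | d) & (c | (b | ~d))))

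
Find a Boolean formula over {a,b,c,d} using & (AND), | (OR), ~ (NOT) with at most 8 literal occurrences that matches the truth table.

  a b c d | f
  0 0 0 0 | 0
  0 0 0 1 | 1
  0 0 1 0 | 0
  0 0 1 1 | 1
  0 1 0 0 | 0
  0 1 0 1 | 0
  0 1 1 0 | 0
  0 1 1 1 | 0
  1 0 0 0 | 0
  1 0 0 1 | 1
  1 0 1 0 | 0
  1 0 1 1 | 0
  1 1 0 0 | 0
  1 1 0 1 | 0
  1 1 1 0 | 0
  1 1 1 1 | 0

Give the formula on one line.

((d & ~b) & (~a | ((a & ~b) & ~c)))

  ~b = 1111000011110000
  (d & ~b) = 0101000001010000
  ~a = 1111111100000000
  (a & ~b) = 0000000011110000
  ~c = 1100110011001100
  ((a & ~b) & ~c) = 0000000011000000
  (~a | ((a & ~b) & ~c)) = 1111111111000000
  ((d & ~b) & (~a | ((a & ~b) & ~c))) = 0101000001000000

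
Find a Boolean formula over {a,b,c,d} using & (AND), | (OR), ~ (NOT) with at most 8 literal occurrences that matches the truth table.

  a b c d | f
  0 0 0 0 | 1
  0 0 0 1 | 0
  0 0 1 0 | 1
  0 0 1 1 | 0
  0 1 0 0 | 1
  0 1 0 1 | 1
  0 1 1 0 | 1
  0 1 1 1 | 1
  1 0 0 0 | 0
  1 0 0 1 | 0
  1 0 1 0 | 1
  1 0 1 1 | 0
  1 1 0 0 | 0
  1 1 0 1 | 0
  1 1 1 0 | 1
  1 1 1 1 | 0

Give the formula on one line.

  ~d = 1010101010101010
  (b | ~d) = 1010111110101111
  ~a = 1111111100000000
  ((b | ~d) & ~a) = 1010111100000000
  (d | c) = 0111011101110111
  (~d & (d | c)) = 0010001000100010
  (((b | ~d) & ~a) | (~d & (d | c))) = 1010111100100010

(((b | ~d) & ~a) | (~d & (d | c)))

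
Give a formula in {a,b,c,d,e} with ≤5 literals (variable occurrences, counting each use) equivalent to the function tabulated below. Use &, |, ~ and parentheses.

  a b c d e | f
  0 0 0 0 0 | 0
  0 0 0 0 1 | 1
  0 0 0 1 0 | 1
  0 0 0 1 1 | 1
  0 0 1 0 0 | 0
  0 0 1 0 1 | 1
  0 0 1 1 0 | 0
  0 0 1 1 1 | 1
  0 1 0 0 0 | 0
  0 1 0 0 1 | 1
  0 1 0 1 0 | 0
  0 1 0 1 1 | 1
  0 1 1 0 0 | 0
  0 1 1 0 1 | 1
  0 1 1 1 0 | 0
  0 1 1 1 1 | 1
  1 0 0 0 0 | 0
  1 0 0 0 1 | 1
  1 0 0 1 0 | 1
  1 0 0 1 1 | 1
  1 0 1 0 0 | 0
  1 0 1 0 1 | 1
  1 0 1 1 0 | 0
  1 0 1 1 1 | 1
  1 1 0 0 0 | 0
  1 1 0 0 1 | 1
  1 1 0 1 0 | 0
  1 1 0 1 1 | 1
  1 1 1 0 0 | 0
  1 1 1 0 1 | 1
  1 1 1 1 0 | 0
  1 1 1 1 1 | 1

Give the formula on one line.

(((~c & ~b) & (b | d)) | e)

  ~c = 11110000111100001111000011110000
  ~b = 11111111000000001111111100000000
  (~c & ~b) = 11110000000000001111000000000000
  (b | d) = 00110011111111110011001111111111
  ((~c & ~b) & (b | d)) = 00110000000000000011000000000000
  (((~c & ~b) & (b | d)) | e) = 01110101010101010111010101010101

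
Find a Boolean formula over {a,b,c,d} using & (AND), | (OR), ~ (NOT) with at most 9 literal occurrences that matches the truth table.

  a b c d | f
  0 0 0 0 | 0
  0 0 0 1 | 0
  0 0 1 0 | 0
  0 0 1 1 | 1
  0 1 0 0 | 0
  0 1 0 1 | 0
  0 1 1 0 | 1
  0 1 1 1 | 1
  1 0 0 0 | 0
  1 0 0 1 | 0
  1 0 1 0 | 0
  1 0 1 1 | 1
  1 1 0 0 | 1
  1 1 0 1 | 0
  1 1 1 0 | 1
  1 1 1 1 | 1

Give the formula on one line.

((c | ((a & ~d) & (~c & a))) & ((d & c) | b))

  ~d = 1010101010101010
  (a & ~d) = 0000000010101010
  ~c = 1100110011001100
  (~c & a) = 0000000011001100
  ((a & ~d) & (~c & a)) = 0000000010001000
  (c | ((a & ~d) & (~c & a))) = 0011001110111011
  (d & c) = 0001000100010001
  ((d & c) | b) = 0001111100011111
  ((c | ((a & ~d) & (~c & a))) & ((d & c) | b)) = 0001001100011011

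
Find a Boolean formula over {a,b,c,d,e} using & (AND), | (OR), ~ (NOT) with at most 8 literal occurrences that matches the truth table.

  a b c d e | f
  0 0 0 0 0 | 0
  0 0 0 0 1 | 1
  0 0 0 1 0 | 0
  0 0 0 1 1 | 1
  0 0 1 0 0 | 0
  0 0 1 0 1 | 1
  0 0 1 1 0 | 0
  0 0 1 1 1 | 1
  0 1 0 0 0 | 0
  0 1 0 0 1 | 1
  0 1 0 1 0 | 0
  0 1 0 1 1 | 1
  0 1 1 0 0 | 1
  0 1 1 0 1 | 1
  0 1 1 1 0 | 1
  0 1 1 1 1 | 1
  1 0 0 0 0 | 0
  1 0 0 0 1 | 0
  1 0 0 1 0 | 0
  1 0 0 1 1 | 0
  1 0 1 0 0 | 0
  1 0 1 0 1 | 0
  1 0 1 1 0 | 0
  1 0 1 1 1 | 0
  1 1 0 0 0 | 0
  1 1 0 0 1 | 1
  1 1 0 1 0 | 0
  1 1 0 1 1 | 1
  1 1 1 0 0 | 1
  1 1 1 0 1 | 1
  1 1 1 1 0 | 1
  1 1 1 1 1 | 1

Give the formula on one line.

((b & c) | (e & (~a | (b & e))))

  (b & c) = 00000000000011110000000000001111
  ~a = 11111111111111110000000000000000
  (b & e) = 00000000010101010000000001010101
  (~a | (b & e)) = 11111111111111110000000001010101
  (e & (~a | (b & e))) = 01010101010101010000000001010101
  ((b & c) | (e & (~a | (b & e)))) = 01010101010111110000000001011111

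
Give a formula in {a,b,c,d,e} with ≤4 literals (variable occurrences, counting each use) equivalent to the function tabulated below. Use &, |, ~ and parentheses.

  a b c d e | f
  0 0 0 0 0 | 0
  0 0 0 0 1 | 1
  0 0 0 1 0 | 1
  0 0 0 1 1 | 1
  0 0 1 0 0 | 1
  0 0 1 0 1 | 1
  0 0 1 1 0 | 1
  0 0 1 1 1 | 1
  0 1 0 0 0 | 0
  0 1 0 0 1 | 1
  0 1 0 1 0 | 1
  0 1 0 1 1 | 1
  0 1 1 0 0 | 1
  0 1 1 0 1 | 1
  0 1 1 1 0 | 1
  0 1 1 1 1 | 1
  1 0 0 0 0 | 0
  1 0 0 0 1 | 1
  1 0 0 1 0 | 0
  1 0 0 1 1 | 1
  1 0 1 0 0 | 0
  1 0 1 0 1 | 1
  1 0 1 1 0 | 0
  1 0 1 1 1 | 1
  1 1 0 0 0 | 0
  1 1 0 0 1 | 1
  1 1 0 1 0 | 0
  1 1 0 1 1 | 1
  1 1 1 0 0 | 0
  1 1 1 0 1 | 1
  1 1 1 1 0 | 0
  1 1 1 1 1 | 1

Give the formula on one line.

(e | ((c | d) & ~a))

  (c | d) = 00111111001111110011111100111111
  ~a = 11111111111111110000000000000000
  ((c | d) & ~a) = 00111111001111110000000000000000
  (e | ((c | d) & ~a)) = 01111111011111110101010101010101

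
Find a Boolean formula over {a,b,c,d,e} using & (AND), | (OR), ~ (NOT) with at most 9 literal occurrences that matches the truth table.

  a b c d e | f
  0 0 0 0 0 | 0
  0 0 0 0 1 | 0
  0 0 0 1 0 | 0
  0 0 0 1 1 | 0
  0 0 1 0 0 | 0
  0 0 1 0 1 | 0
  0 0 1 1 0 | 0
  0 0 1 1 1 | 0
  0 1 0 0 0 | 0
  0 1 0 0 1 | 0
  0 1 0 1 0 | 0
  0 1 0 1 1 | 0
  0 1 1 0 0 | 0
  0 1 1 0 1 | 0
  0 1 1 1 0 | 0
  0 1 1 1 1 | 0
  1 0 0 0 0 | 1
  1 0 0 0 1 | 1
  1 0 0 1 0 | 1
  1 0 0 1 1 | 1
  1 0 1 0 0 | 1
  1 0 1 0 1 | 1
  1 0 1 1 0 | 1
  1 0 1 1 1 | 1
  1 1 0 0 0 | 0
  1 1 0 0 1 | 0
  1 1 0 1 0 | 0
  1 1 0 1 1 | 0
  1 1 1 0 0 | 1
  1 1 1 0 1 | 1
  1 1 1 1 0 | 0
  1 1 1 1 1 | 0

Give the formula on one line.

  ~a = 11111111111111110000000000000000
  (b & ~a) = 00000000111111110000000000000000
  ~b = 11111111000000001111111100000000
  ~d = 11001100110011001100110011001100
  (c & ~d) = 00001100000011000000110000001100
  (~b | (c & ~d)) = 11111111000011001111111100001100
  ((~b | (c & ~d)) & a) = 00000000000000001111111100001100
  ((b & ~a) | ((~b | (c & ~d)) & a)) = 00000000111111111111111100001100
  (a & ((b & ~a) | ((~b | (c & ~d)) & a))) = 00000000000000001111111100001100

(a & ((b & ~a) | ((~b | (c & ~d)) & a)))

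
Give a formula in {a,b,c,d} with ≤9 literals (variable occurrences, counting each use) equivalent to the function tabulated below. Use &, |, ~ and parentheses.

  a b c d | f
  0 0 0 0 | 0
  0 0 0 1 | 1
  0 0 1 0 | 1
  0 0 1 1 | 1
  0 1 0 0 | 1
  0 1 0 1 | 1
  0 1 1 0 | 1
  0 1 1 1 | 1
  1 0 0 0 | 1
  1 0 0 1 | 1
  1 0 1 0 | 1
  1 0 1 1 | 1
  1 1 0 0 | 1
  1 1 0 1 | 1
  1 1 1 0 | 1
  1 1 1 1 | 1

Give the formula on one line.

((d | (~d & a)) | ((~a | (c & a)) & (c | b)))

  ~d = 1010101010101010
  (~d & a) = 0000000010101010
  (d | (~d & a)) = 0101010111111111
  ~a = 1111111100000000
  (c & a) = 0000000000110011
  (~a | (c & a)) = 1111111100110011
  (c | b) = 0011111100111111
  ((~a | (c & a)) & (c | b)) = 0011111100110011
  ((d | (~d & a)) | ((~a | (c & a)) & (c | b))) = 0111111111111111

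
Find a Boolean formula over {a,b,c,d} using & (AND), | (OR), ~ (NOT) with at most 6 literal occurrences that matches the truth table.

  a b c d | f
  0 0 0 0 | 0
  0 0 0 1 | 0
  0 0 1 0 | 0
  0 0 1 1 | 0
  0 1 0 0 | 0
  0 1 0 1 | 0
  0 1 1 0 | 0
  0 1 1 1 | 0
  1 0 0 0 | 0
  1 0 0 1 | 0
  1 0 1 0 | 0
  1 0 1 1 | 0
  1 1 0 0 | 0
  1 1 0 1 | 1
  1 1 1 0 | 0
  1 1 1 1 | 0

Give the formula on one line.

(d & (b & (~c & (~b | a))))

  ~c = 1100110011001100
  ~b = 1111000011110000
  (~b | a) = 1111000011111111
  (~c & (~b | a)) = 1100000011001100
  (b & (~c & (~b | a))) = 0000000000001100
  (d & (b & (~c & (~b | a)))) = 0000000000000100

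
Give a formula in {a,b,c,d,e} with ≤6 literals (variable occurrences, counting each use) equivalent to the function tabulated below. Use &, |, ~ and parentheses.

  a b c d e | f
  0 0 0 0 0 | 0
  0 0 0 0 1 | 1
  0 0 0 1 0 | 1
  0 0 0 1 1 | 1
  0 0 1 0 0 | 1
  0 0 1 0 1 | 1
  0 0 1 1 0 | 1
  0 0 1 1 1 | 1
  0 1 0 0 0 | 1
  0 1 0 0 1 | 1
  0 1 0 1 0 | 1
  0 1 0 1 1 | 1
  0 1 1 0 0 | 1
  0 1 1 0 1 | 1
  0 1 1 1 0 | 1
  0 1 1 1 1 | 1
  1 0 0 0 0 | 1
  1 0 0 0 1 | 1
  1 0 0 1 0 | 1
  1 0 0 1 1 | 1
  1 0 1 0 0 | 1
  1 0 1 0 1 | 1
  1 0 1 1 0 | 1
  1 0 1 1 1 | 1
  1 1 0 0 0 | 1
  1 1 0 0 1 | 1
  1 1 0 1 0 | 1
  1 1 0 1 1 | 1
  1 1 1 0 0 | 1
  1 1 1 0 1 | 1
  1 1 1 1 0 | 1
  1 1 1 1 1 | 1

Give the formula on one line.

  ~b = 11111111000000001111111100000000
  (c & ~b) = 00001111000000000000111100000000
  (a | (c & ~b)) = 00001111000000001111111111111111
  (d | e) = 01110111011101110111011101110111
  ((a | (c & ~b)) | (d | e)) = 01111111011101111111111111111111
  (((a | (c & ~b)) | (d | e)) | b) = 01111111111111111111111111111111

(((a | (c & ~b)) | (d | e)) | b)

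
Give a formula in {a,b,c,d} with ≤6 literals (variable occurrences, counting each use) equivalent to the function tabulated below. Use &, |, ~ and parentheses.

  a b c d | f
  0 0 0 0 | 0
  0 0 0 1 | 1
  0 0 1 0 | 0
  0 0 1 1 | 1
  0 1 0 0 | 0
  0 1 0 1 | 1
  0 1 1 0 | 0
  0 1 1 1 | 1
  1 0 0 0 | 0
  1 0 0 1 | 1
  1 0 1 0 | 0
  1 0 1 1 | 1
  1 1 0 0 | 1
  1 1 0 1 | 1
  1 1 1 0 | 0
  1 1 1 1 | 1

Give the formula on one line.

  ~b = 1111000011110000
  (~b | a) = 1111000011111111
  ~c = 1100110011001100
  (b & ~c) = 0000110000001100
  ((~b | a) & (b & ~c)) = 0000000000001100
  (d | ((~b | a) & (b & ~c))) = 0101010101011101

(d | ((~b | a) & (b & ~c)))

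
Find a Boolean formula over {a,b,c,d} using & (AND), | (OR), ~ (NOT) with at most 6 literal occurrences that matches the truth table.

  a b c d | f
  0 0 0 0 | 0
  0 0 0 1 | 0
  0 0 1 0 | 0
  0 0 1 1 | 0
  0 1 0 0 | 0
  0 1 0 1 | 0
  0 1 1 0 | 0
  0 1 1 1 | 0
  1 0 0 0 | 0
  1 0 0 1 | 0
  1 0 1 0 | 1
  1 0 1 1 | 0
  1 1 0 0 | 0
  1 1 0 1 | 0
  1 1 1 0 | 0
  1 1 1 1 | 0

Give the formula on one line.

  ~d = 1010101010101010
  ~b = 1111000011110000
  (~b & a) = 0000000011110000
  ~c = 1100110011001100
  ((~b & a) | ~c) = 1100110011111100
  (c & ((~b & a) | ~c)) = 0000000000110000
  (~d & (c & ((~b & a) | ~c))) = 0000000000100000

(~d & (c & ((~b & a) | ~c)))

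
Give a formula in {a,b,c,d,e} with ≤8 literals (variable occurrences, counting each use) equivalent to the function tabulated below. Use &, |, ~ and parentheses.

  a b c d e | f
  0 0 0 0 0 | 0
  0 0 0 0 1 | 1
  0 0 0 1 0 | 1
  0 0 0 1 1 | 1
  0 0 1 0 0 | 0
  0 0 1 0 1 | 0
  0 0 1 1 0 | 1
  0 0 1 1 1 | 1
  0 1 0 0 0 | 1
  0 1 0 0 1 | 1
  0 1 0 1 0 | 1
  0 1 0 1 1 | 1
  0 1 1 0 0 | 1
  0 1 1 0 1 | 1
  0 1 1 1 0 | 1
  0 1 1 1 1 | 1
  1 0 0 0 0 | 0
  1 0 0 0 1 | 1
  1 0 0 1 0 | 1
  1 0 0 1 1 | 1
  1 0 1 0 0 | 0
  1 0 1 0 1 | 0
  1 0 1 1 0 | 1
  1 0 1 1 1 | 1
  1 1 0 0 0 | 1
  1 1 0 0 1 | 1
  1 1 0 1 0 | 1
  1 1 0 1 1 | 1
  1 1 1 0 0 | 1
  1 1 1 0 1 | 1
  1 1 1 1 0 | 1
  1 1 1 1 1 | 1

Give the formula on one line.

(((~c & e) | d) | ((~d | c) & b))

  ~c = 11110000111100001111000011110000
  (~c & e) = 01010000010100000101000001010000
  ((~c & e) | d) = 01110011011100110111001101110011
  ~d = 11001100110011001100110011001100
  (~d | c) = 11001111110011111100111111001111
  ((~d | c) & b) = 00000000110011110000000011001111
  (((~c & e) | d) | ((~d | c) & b)) = 01110011111111110111001111111111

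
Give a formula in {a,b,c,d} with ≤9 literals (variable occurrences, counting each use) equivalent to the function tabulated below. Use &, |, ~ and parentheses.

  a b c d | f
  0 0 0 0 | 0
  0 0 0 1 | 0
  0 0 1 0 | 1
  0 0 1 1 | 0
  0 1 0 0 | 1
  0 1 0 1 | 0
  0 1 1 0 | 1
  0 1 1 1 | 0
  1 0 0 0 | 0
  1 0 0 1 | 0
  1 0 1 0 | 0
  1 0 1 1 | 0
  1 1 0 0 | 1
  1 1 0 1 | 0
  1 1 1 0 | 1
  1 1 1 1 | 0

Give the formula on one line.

  (d | b) = 0101111101011111
  ~d = 1010101010101010
  ((d | b) & ~d) = 0000101000001010
  (~d | a) = 1010101011111111
  ((~d | a) & c) = 0010001000110011
  (((~d | a) & c) & ~d) = 0010001000100010
  ~a = 1111111100000000
  ((((~d | a) & c) & ~d) & ~a) = 0010001000000000
  (((d | b) & ~d) | ((((~d | a) & c) & ~d) & ~a)) = 0010101000001010

(((d | b) & ~d) | ((((~d | a) & c) & ~d) & ~a))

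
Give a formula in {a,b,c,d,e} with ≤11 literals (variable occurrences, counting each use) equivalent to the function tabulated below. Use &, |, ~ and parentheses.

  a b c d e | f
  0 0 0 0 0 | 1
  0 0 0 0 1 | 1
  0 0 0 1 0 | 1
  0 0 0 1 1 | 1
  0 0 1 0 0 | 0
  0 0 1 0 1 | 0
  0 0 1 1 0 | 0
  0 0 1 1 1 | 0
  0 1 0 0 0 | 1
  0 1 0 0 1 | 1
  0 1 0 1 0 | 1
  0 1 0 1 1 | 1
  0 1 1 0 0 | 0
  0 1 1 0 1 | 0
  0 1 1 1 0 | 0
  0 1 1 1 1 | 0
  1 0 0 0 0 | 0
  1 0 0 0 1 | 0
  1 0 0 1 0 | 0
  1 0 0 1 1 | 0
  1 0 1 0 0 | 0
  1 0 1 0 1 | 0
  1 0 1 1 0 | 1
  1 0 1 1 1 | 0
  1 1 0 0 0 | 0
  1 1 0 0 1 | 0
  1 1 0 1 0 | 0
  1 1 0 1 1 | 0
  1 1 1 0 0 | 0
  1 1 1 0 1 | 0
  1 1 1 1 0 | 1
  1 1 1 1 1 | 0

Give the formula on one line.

((~c | (c & a)) & (((~e & (b | d)) & (d & c)) | ~a))

  ~c = 11110000111100001111000011110000
  (c & a) = 00000000000000000000111100001111
  (~c | (c & a)) = 11110000111100001111111111111111
  ~e = 10101010101010101010101010101010
  (b | d) = 00110011111111110011001111111111
  (~e & (b | d)) = 00100010101010100010001010101010
  (d & c) = 00000011000000110000001100000011
  ((~e & (b | d)) & (d & c)) = 00000010000000100000001000000010
  ~a = 11111111111111110000000000000000
  (((~e & (b | d)) & (d & c)) | ~a) = 11111111111111110000001000000010
  ((~c | (c & a)) & (((~e & (b | d)) & (d & c)) | ~a)) = 11110000111100000000001000000010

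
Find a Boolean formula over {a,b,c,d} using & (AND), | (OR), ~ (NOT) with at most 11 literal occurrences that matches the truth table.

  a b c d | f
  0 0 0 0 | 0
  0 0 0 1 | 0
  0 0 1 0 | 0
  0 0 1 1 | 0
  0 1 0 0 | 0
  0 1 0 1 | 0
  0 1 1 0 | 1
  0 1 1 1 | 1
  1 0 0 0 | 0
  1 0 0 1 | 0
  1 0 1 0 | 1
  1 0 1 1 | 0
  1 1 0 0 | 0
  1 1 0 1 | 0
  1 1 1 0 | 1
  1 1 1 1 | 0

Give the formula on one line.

  ~d = 1010101010101010
  (~d & a) = 0000000010101010
  (c & (~d & a)) = 0000000000100010
  ~b = 1111000011110000
  (c | ~b) = 1111001111110011
  ((c | ~b) & b) = 0000001100000011
  ~a = 1111111100000000
  (~a & c) = 0011001100000000
  (((c | ~b) & b) & (~a & c)) = 0000001100000000
  ((c & (~d & a)) | (((c | ~b) & b) & (~a & c))) = 0000001100100010

((c & (~d & a)) | (((c | ~b) & b) & (~a & c)))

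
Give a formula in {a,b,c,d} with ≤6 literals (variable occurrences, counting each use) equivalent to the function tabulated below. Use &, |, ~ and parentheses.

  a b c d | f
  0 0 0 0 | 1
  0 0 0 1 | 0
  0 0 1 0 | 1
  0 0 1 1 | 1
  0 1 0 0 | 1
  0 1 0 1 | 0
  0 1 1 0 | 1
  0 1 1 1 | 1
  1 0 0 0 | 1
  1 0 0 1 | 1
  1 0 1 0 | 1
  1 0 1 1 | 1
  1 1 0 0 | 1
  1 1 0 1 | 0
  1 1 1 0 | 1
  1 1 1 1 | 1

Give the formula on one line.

  ~c = 1100110011001100
  ~a = 1111111100000000
  (~c | ~a) = 1111111111001100
  ~d = 1010101010101010
  ~b = 1111000011110000
  (~b & a) = 0000000011110000
  (~d | (~b & a)) = 1010101011111010
  ((~c | ~a) & (~d | (~b & a))) = 1010101011001000
  (c | ((~c | ~a) & (~d | (~b & a)))) = 1011101111111011

(c | ((~c | ~a) & (~d | (~b & a))))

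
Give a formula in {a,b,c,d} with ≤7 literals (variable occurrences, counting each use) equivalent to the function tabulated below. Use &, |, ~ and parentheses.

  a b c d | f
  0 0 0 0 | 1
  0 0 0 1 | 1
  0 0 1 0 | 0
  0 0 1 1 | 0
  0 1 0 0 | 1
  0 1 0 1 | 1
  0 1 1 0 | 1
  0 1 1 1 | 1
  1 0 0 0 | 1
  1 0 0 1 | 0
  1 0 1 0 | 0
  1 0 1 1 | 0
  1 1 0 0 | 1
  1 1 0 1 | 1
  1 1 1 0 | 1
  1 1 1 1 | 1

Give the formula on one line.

  ~c = 1100110011001100
  ~a = 1111111100000000
  (~c & ~a) = 1100110000000000
  ~d = 1010101010101010
  ((~c & ~a) | ~d) = 1110111010101010
  (~c & ((~c & ~a) | ~d)) = 1100110010001000
  ~b = 1111000011110000
  (~b | a) = 1111000011111111
  ((~c & ((~c & ~a) | ~d)) & (~b | a)) = 1100000010001000
  (((~c & ((~c & ~a) | ~d)) & (~b | a)) | b) = 1100111110001111

(((~c & ((~c & ~a) | ~d)) & (~b | a)) | b)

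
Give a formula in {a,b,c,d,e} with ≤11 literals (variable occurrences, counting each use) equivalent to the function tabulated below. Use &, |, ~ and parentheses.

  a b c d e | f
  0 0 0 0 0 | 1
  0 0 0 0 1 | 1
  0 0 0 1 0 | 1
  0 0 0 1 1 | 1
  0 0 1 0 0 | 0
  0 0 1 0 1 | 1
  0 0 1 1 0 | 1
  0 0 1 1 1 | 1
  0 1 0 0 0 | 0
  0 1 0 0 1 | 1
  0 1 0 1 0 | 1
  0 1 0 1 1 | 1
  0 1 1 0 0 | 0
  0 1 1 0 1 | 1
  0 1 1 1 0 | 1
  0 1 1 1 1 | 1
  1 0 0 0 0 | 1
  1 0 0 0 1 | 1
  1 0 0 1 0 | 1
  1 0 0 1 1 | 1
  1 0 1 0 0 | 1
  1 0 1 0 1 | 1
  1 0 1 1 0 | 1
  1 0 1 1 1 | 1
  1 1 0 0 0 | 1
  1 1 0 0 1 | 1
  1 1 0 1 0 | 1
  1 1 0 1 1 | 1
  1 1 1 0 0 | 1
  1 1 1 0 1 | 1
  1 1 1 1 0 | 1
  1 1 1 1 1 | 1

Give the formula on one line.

  ~b = 11111111000000001111111100000000
  (~b | d) = 11111111001100111111111100110011
  (e | (~b | d)) = 11111111011101111111111101110111
  ~c = 11110000111100001111000011110000
  (~c | e) = 11110101111101011111010111110101
  (a | (~c | e)) = 11110101111101011111111111111111
  ((e | (~b | d)) & (a | (~c | e))) = 11110101011101011111111101110111
  (((e | (~b | d)) & (a | (~c | e))) | d) = 11110111011101111111111101110111
  (a | (((e | (~b | d)) & (a | (~c | e))) | d)) = 11110111011101111111111111111111

(a | (((e | (~b | d)) & (a | (~c | e))) | d))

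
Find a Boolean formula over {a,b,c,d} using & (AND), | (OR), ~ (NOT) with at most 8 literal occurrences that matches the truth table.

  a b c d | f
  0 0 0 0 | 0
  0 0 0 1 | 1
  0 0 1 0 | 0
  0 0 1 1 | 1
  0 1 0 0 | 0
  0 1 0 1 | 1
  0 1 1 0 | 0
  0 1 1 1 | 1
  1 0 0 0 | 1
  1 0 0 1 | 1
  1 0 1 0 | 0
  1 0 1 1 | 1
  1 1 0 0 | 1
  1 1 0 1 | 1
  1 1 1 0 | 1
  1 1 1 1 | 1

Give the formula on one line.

  ~c = 1100110011001100
  ~b = 1111000011110000
  (~b & d) = 0101000001010000
  (~c | (~b & d)) = 1101110011011100
  ((~c | (~b & d)) & a) = 0000000011011100
  ~d = 1010101010101010
  (a & b) = 0000000000001111
  (~d & (a & b)) = 0000000000001010
  (d | (~d & (a & b))) = 0101010101011111
  (((~c | (~b & d)) & a) | (d | (~d & (a & b)))) = 0101010111011111

(((~c | (~b & d)) & a) | (d | (~d & (a & b))))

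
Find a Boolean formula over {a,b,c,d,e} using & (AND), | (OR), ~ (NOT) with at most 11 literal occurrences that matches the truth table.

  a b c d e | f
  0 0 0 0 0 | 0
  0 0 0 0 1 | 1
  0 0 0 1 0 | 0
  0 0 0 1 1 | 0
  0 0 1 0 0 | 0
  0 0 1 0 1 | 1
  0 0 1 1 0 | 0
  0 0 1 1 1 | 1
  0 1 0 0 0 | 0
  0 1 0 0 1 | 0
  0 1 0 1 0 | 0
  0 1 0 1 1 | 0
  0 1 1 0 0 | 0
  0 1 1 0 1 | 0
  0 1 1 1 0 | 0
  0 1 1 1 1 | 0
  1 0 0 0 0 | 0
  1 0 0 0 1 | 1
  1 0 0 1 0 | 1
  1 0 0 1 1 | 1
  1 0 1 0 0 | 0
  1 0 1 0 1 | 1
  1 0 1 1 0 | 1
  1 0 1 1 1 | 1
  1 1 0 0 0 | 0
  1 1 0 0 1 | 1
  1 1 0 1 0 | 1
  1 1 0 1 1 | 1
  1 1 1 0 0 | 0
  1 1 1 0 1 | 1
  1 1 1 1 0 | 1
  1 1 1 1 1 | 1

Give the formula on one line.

((a & d) | ((~b | a) & (e & (((~c & b) | ~d) | c))))

  (a & d) = 00000000000000000011001100110011
  ~b = 11111111000000001111111100000000
  (~b | a) = 11111111000000001111111111111111
  ~c = 11110000111100001111000011110000
  (~c & b) = 00000000111100000000000011110000
  ~d = 11001100110011001100110011001100
  ((~c & b) | ~d) = 11001100111111001100110011111100
  (((~c & b) | ~d) | c) = 11001111111111111100111111111111
  (e & (((~c & b) | ~d) | c)) = 01000101010101010100010101010101
  ((~b | a) & (e & (((~c & b) | ~d) | c))) = 01000101000000000100010101010101
  ((a & d) | ((~b | a) & (e & (((~c & b) | ~d) | c)))) = 01000101000000000111011101110111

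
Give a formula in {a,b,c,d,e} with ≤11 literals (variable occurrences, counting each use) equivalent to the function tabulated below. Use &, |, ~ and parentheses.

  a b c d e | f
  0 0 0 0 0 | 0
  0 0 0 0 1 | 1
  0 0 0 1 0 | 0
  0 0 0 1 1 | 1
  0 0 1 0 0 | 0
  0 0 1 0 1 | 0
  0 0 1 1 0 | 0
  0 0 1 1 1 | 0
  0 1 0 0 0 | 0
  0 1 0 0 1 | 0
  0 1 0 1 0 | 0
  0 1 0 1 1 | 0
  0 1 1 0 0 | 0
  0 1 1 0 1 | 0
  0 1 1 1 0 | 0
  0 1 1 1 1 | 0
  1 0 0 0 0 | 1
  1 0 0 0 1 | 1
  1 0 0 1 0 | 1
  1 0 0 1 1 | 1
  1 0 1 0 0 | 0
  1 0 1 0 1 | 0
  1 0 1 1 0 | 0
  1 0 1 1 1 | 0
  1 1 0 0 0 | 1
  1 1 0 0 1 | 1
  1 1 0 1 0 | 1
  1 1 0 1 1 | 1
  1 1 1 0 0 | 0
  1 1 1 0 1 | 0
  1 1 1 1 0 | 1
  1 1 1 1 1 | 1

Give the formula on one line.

  (a | e) = 01010101010101011111111111111111
  ~b = 11111111000000001111111100000000
  (a | ~b) = 11111111000000001111111111111111
  ((a | e) & (a | ~b)) = 01010101000000001111111111111111
  ~c = 11110000111100001111000011110000
  (d | ~c) = 11110011111100111111001111110011
  (~c | b) = 11110000111111111111000011111111
  ((d | ~c) & (~c | b)) = 11110000111100111111000011110011
  (((a | e) & (a | ~b)) & ((d | ~c) & (~c | b))) = 01010000000000001111000011110011

(((a | e) & (a | ~b)) & ((d | ~c) & (~c | b)))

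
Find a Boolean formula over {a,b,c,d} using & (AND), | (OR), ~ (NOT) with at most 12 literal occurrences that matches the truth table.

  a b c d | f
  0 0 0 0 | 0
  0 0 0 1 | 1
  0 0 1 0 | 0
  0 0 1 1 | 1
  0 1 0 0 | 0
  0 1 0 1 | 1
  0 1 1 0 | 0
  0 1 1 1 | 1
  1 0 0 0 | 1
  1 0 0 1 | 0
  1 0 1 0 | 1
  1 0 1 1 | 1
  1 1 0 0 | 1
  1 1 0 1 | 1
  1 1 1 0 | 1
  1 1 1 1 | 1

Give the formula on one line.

  (d | a) = 0101010111111111
  ~a = 1111111100000000
  ~b = 1111000011110000
  (d & ~b) = 0101000001010000
  (~a | (d & ~b)) = 1111111101010000
  ((~a | (d & ~b)) & c) = 0011001100010000
  (((~a | (d & ~b)) & c) | ~a) = 1111111100010000
  ~d = 1010101010101010
  (b | ~d) = 1010111110101111
  ((((~a | (d & ~b)) & c) | ~a) | (b | ~d)) = 1111111110111111
  ((d | a) & ((((~a | (d & ~b)) & c) | ~a) | (b | ~d))) = 0101010110111111

((d | a) & ((((~a | (d & ~b)) & c) | ~a) | (b | ~d)))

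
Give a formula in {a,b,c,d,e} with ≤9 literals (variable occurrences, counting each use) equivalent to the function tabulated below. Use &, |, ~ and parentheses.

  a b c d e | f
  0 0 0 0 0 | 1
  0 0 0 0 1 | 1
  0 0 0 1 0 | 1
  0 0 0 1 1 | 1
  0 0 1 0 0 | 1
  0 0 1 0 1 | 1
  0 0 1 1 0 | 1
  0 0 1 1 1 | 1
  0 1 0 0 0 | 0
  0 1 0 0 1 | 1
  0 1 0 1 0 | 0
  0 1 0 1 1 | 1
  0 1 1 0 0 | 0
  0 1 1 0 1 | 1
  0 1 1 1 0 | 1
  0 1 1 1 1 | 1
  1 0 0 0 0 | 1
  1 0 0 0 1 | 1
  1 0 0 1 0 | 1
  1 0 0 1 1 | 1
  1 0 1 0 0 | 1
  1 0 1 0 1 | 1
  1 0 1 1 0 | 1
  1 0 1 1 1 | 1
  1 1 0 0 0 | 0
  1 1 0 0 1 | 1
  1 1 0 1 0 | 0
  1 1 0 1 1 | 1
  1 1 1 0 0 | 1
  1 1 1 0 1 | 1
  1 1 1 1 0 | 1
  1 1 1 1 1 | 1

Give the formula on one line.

  (d & c) = 00000011000000110000001100000011
  (b & (d & c)) = 00000000000000110000000000000011
  ((b & (d & c)) | e) = 01010101010101110101010101010111
  ~b = 11111111000000001111111100000000
  (c & a) = 00000000000000000000111100001111
  (~b | (c & a)) = 11111111000000001111111100001111
  (((b & (d & c)) | e) | (~b | (c & a))) = 11111111010101111111111101011111

(((b & (d & c)) | e) | (~b | (c & a)))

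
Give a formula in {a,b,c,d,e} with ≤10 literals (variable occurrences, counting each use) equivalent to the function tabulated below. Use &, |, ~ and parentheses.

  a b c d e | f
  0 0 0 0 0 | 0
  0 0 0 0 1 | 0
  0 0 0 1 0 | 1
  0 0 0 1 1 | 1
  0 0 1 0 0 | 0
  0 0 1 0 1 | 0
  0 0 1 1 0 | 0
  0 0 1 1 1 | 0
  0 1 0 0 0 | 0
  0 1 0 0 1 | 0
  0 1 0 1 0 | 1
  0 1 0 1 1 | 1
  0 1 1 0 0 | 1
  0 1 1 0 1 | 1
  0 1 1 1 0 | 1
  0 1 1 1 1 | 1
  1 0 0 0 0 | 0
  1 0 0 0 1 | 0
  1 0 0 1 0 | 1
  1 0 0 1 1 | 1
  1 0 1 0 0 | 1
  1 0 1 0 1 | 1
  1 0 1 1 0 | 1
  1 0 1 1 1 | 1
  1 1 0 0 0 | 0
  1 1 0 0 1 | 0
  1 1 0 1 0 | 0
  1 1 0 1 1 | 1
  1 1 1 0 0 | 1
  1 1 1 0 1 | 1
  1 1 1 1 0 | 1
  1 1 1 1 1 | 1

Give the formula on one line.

  (a | b) = 00000000111111111111111111111111
  ~c = 11110000111100001111000011110000
  ((a | b) | ~c) = 11110000111111111111111111111111
  ~a = 11111111111111110000000000000000
  (~a | e) = 11111111111111110101010101010101
  ((~a | e) | c) = 11111111111111110101111101011111
  ~b = 11111111000000001111111100000000
  (((~a | e) | c) | ~b) = 11111111111111111111111101011111
  (d | c) = 00111111001111110011111100111111
  ((((~a | e) | c) | ~b) & (d | c)) = 00111111001111110011111100011111
  (((a | b) | ~c) & ((((~a | e) | c) | ~b) & (d | c))) = 00110000001111110011111100011111

(((a | b) | ~c) & ((((~a | e) | c) | ~b) & (d | c)))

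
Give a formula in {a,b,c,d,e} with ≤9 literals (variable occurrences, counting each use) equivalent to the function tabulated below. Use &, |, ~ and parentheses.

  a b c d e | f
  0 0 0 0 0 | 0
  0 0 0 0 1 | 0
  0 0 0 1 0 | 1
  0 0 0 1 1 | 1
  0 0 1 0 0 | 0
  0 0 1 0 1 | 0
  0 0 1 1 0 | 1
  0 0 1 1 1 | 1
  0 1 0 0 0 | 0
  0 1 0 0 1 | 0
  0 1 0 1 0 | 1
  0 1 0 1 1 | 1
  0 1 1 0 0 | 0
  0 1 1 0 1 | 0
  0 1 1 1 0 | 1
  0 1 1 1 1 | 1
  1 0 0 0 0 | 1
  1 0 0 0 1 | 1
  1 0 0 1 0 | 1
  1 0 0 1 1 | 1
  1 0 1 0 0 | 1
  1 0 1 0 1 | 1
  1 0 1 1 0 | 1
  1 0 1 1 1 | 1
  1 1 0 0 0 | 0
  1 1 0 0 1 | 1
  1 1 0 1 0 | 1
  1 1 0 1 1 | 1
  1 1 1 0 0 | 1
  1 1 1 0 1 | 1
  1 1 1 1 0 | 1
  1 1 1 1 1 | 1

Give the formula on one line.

((a & ((c & (~d | ~c)) | ((e & a) | ~b))) | d)

  ~d = 11001100110011001100110011001100
  ~c = 11110000111100001111000011110000
  (~d | ~c) = 11111100111111001111110011111100
  (c & (~d | ~c)) = 00001100000011000000110000001100
  (e & a) = 00000000000000000101010101010101
  ~b = 11111111000000001111111100000000
  ((e & a) | ~b) = 11111111000000001111111101010101
  ((c & (~d | ~c)) | ((e & a) | ~b)) = 11111111000011001111111101011101
  (a & ((c & (~d | ~c)) | ((e & a) | ~b))) = 00000000000000001111111101011101
  ((a & ((c & (~d | ~c)) | ((e & a) | ~b))) | d) = 00110011001100111111111101111111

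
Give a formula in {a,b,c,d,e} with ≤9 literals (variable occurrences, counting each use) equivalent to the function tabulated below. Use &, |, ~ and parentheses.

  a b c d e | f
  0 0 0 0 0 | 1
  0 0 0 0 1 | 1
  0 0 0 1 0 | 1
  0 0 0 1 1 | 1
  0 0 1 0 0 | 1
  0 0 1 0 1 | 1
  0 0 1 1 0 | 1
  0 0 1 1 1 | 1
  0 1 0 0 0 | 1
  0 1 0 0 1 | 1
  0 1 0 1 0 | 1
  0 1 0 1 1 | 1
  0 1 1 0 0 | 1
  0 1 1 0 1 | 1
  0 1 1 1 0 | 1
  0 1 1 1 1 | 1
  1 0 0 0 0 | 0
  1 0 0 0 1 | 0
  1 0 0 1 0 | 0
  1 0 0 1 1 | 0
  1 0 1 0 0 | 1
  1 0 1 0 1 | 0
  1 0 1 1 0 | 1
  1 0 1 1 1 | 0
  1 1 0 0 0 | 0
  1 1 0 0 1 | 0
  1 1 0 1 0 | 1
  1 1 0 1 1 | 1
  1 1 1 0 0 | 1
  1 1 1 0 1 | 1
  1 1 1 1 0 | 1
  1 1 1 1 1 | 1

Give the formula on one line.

  ~e = 10101010101010101010101010101010
  (~e & c) = 00001010000010100000101000001010
  ~a = 11111111111111110000000000000000
  (b & d) = 00000000001100110000000000110011
  (~a | (b & d)) = 11111111111111110000000000110011
  ((~e & c) | (~a | (b & d))) = 11111111111111110000101000111011
  (b & c) = 00000000000011110000000000001111
  (((~e & c) | (~a | (b & d))) | (b & c)) = 11111111111111110000101000111111

(((~e & c) | (~a | (b & d))) | (b & c))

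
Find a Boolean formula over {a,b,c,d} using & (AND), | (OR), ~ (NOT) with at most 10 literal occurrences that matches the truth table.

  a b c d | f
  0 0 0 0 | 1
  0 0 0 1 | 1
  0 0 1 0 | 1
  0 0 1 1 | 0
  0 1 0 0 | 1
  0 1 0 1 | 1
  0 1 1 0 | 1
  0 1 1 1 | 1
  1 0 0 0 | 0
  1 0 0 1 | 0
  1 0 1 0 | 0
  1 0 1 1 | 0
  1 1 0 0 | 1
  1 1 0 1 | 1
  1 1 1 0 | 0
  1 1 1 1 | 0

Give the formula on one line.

((~c | (((a & ~c) | b) | ~d)) & ((~c & b) | ~a))

  ~c = 1100110011001100
  (a & ~c) = 0000000011001100
  ((a & ~c) | b) = 0000111111001111
  ~d = 1010101010101010
  (((a & ~c) | b) | ~d) = 1010111111101111
  (~c | (((a & ~c) | b) | ~d)) = 1110111111101111
  (~c & b) = 0000110000001100
  ~a = 1111111100000000
  ((~c & b) | ~a) = 1111111100001100
  ((~c | (((a & ~c) | b) | ~d)) & ((~c & b) | ~a)) = 1110111100001100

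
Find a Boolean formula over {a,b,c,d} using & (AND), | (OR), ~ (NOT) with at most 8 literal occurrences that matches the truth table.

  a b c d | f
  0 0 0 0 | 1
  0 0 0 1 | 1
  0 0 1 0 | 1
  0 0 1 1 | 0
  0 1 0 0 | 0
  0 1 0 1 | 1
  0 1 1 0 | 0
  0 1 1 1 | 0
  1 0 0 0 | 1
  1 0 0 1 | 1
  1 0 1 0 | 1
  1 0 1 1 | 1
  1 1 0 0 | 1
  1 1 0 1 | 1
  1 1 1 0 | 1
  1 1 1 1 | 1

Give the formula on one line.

  ~d = 1010101010101010
  ~b = 1111000011110000
  (~d & ~b) = 1010000010100000
  (d | a) = 0101010111111111
  (~b | (d | a)) = 1111010111111111
  ~c = 1100110011001100
  (~c | a) = 1100110011111111
  ((~b | (d | a)) & (~c | a)) = 1100010011111111
  ((~d & ~b) | ((~b | (d | a)) & (~c | a))) = 1110010011111111

((~d & ~b) | ((~b | (d | a)) & (~c | a)))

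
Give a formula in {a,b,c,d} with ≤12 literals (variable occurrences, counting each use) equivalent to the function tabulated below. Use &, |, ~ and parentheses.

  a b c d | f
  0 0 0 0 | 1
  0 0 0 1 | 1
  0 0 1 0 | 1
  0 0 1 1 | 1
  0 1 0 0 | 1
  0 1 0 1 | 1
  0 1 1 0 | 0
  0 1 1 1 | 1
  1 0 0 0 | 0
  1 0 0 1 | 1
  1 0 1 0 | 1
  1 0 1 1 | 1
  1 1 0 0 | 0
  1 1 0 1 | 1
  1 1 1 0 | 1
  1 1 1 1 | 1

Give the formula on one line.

((~b & (d | c)) | (((d | ~c) | a) & ((c | ~a) | d)))

  ~b = 1111000011110000
  (d | c) = 0111011101110111
  (~b & (d | c)) = 0111000001110000
  ~c = 1100110011001100
  (d | ~c) = 1101110111011101
  ((d | ~c) | a) = 1101110111111111
  ~a = 1111111100000000
  (c | ~a) = 1111111100110011
  ((c | ~a) | d) = 1111111101110111
  (((d | ~c) | a) & ((c | ~a) | d)) = 1101110101110111
  ((~b & (d | c)) | (((d | ~c) | a) & ((c | ~a) | d))) = 1111110101110111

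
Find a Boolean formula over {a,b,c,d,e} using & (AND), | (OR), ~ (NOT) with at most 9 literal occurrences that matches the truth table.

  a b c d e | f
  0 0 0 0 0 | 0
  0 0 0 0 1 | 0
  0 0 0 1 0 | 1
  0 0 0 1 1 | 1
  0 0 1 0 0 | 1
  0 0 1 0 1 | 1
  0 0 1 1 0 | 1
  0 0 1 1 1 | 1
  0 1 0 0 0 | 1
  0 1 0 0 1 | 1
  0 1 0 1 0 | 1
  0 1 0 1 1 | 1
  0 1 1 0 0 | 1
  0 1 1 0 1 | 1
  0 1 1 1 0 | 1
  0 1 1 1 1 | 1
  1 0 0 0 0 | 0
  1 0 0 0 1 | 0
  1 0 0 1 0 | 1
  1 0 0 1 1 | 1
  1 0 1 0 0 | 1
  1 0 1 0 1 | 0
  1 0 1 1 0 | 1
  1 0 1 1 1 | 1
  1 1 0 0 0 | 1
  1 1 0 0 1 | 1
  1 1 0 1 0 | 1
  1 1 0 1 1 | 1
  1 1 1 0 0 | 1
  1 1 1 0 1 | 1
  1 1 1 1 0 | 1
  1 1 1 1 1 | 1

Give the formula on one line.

(((b | (~a & c)) | ((c & ~d) & ~e)) | d)

  ~a = 11111111111111110000000000000000
  (~a & c) = 00001111000011110000000000000000
  (b | (~a & c)) = 00001111111111110000000011111111
  ~d = 11001100110011001100110011001100
  (c & ~d) = 00001100000011000000110000001100
  ~e = 10101010101010101010101010101010
  ((c & ~d) & ~e) = 00001000000010000000100000001000
  ((b | (~a & c)) | ((c & ~d) & ~e)) = 00001111111111110000100011111111
  (((b | (~a & c)) | ((c & ~d) & ~e)) | d) = 00111111111111110011101111111111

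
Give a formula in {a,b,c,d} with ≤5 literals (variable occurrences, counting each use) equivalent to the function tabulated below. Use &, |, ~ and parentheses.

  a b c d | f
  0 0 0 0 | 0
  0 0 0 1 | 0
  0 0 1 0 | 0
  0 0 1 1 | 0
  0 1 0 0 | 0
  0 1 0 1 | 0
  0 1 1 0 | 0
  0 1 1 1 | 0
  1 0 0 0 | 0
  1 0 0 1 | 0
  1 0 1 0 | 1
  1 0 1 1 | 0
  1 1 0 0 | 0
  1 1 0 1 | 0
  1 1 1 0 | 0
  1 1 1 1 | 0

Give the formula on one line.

(~b & ((c & ~d) & a))

  ~b = 1111000011110000
  ~d = 1010101010101010
  (c & ~d) = 0010001000100010
  ((c & ~d) & a) = 0000000000100010
  (~b & ((c & ~d) & a)) = 0000000000100000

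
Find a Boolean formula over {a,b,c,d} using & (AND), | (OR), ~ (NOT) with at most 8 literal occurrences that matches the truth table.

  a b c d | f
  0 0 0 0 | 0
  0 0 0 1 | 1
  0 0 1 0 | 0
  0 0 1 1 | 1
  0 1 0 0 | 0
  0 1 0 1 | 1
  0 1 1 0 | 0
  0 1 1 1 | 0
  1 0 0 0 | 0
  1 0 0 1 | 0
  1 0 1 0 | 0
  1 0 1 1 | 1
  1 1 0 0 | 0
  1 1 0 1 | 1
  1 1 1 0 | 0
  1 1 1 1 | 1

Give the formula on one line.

((((c | ~a) & (~b | ~c)) | (a & b)) & d)

  ~a = 1111111100000000
  (c | ~a) = 1111111100110011
  ~b = 1111000011110000
  ~c = 1100110011001100
  (~b | ~c) = 1111110011111100
  ((c | ~a) & (~b | ~c)) = 1111110000110000
  (a & b) = 0000000000001111
  (((c | ~a) & (~b | ~c)) | (a & b)) = 1111110000111111
  ((((c | ~a) & (~b | ~c)) | (a & b)) & d) = 0101010000010101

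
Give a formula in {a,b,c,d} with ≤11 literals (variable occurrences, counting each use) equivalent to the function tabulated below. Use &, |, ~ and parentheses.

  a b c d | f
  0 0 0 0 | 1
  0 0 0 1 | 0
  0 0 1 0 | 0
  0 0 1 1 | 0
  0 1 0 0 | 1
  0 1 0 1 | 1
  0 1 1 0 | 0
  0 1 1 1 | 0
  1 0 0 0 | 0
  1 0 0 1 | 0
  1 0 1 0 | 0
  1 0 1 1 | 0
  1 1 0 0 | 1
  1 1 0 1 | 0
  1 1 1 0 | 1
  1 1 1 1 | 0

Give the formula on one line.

(((~d | b) & (b | ~a)) & (((b & ~d) & a) | (~a & ~c)))

  ~d = 1010101010101010
  (~d | b) = 1010111110101111
  ~a = 1111111100000000
  (b | ~a) = 1111111100001111
  ((~d | b) & (b | ~a)) = 1010111100001111
  (b & ~d) = 0000101000001010
  ((b & ~d) & a) = 0000000000001010
  ~c = 1100110011001100
  (~a & ~c) = 1100110000000000
  (((b & ~d) & a) | (~a & ~c)) = 1100110000001010
  (((~d | b) & (b | ~a)) & (((b & ~d) & a) | (~a & ~c))) = 1000110000001010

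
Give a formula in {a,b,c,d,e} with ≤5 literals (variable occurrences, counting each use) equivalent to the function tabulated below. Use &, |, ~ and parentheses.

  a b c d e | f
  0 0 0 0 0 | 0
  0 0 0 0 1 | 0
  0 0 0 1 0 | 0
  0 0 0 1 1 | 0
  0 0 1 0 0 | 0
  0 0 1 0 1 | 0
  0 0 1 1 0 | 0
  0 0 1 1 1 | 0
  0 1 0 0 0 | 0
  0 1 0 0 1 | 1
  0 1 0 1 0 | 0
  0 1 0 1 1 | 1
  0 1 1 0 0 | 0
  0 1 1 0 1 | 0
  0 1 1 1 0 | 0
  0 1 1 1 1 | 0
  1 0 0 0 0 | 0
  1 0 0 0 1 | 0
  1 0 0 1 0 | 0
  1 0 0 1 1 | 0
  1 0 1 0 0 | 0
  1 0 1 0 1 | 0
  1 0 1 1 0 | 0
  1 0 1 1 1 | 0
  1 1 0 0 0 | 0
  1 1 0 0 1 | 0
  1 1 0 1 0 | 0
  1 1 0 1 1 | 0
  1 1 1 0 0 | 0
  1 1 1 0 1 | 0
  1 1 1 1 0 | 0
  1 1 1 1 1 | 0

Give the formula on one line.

  ~c = 11110000111100001111000011110000
  (e & ~c) = 01010000010100000101000001010000
  ~a = 11111111111111110000000000000000
  ((e & ~c) & ~a) = 01010000010100000000000000000000
  (((e & ~c) & ~a) & b) = 00000000010100000000000000000000

(((e & ~c) & ~a) & b)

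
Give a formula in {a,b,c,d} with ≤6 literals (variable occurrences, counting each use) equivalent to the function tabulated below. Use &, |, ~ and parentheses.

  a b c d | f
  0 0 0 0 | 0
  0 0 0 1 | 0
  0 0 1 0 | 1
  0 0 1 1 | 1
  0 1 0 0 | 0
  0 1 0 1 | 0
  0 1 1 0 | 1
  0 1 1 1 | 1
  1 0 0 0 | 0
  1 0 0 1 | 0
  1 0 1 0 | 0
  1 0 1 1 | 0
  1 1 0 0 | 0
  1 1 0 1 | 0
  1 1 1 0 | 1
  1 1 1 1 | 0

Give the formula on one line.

  ~d = 1010101010101010
  ~b = 1111000011110000
  (~d | ~b) = 1111101011111010
  (a & (~d | ~b)) = 0000000011111010
  ((a & (~d | ~b)) & b) = 0000000000001010
  ~a = 1111111100000000
  (((a & (~d | ~b)) & b) | ~a) = 1111111100001010
  (c & (((a & (~d | ~b)) & b) | ~a)) = 0011001100000010

(c & (((a & (~d | ~b)) & b) | ~a))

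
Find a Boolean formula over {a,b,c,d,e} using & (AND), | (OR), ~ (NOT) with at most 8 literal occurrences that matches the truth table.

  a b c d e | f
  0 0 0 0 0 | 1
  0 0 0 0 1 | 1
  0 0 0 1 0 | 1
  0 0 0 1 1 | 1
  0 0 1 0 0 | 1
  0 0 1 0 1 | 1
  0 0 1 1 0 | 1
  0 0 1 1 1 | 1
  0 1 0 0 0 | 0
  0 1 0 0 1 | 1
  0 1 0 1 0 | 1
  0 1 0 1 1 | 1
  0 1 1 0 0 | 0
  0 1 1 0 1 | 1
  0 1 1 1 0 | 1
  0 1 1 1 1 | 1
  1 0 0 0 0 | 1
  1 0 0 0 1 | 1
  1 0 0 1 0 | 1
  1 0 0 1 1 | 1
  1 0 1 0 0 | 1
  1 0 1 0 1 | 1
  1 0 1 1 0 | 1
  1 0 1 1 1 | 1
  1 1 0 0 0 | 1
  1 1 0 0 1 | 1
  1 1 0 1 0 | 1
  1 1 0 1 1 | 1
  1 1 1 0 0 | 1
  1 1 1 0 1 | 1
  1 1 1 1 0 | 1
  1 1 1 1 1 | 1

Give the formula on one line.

  ~e = 10101010101010101010101010101010
  (~e & a) = 00000000000000001010101010101010
  ~b = 11111111000000001111111100000000
  ((~e & a) | ~b) = 11111111000000001111111110101010
  (~b | e) = 11111111010101011111111101010101
  ((~b | e) | d) = 11111111011101111111111101110111
  (((~e & a) | ~b) | ((~b | e) | d)) = 11111111011101111111111111111111

(((~e & a) | ~b) | ((~b | e) | d))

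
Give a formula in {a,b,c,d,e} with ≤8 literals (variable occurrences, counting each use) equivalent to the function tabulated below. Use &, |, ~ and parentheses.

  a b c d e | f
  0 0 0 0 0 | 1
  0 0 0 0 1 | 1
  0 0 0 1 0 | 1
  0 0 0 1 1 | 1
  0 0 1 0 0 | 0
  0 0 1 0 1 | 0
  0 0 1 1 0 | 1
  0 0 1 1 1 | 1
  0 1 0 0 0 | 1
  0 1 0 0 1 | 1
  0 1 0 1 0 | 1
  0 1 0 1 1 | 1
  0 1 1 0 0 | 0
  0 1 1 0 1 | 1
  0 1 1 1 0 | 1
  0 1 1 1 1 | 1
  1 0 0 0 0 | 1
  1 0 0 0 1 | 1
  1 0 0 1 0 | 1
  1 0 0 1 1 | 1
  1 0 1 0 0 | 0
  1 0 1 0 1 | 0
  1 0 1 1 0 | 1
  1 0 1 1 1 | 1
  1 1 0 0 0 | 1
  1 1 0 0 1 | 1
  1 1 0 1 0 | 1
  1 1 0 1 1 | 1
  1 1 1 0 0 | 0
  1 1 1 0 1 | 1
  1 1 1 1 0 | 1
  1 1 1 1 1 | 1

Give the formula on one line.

  (b | c) = 00001111111111110000111111111111
  ((b | c) & d) = 00000011001100110000001100110011
  (e & b) = 00000000010101010000000001010101
  ~c = 11110000111100001111000011110000
  ((e & b) | ~c) = 11110000111101011111000011110101
  (((b | c) & d) | ((e & b) | ~c)) = 11110011111101111111001111110111

(((b | c) & d) | ((e & b) | ~c))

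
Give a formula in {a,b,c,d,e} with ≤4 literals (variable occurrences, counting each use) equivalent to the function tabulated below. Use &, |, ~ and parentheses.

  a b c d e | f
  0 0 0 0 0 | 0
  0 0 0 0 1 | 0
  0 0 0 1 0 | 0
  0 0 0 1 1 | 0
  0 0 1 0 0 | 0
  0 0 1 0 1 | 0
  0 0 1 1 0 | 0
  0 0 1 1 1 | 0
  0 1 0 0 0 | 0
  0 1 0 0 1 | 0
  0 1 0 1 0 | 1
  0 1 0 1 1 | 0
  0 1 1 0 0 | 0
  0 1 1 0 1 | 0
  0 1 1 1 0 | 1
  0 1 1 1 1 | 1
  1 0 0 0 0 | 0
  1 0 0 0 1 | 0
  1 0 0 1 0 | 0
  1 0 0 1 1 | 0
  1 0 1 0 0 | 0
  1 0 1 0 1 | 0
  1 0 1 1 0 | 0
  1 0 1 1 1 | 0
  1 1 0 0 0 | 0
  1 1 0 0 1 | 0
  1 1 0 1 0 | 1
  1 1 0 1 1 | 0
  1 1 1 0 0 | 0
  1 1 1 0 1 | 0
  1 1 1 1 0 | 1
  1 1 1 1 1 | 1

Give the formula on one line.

  ~e = 10101010101010101010101010101010
  (~e | c) = 10101111101011111010111110101111
  (b & d) = 00000000001100110000000000110011
  ((~e | c) & (b & d)) = 00000000001000110000000000100011

((~e | c) & (b & d))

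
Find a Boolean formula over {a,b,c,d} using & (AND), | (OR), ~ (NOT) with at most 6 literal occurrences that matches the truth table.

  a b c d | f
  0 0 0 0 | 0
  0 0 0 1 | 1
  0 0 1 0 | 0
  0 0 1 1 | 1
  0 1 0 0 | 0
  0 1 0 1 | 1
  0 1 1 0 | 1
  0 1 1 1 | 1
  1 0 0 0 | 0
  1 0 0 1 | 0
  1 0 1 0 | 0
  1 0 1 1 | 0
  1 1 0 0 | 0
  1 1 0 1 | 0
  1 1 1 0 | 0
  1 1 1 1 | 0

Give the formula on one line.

  ~a = 1111111100000000
  (c & b) = 0000001100000011
  (d | (c & b)) = 0101011101010111
  (~a & (d | (c & b))) = 0101011100000000

(~a & (d | (c & b)))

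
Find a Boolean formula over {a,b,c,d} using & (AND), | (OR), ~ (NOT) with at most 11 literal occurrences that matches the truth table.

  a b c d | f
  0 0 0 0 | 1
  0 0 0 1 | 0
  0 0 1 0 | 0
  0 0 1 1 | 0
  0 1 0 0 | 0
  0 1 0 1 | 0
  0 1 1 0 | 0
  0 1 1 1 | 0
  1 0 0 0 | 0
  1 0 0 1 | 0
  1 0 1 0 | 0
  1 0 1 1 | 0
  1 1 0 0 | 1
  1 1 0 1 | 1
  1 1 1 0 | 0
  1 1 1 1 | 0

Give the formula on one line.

(((a & b) | ((c | (~b | d)) & ~a)) & ((~d | a) & ~c))

  (a & b) = 0000000000001111
  ~b = 1111000011110000
  (~b | d) = 1111010111110101
  (c | (~b | d)) = 1111011111110111
  ~a = 1111111100000000
  ((c | (~b | d)) & ~a) = 1111011100000000
  ((a & b) | ((c | (~b | d)) & ~a)) = 1111011100001111
  ~d = 1010101010101010
  (~d | a) = 1010101011111111
  ~c = 1100110011001100
  ((~d | a) & ~c) = 1000100011001100
  (((a & b) | ((c | (~b | d)) & ~a)) & ((~d | a) & ~c)) = 1000000000001100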